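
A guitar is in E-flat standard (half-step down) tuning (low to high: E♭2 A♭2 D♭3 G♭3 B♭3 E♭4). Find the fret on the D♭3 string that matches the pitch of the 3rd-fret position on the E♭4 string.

Fret 3 on E♭4 is MIDI 63 + 3 = 66 (G♭4). On the D♭3 string (open MIDI 49), that pitch is 66 − 49 = fret 17.

17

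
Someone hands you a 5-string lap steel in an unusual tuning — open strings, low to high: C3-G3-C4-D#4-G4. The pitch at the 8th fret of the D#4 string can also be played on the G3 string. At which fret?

D#4 at fret 8 is D#4 + 8 semitones = B4.
The open G3 string is 8 semitones below the open D#4, so the same pitch on the G3 string lies at fret 8 + 8 = 16.

16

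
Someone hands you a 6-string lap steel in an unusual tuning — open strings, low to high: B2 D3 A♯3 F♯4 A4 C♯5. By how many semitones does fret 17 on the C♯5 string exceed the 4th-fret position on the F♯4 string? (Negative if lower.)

C♯5 at fret 17 → F♯6 (MIDI 90); F♯4 at fret 4 → A♯4 (MIDI 70).
90 − 70 = 20, so the two pitches are 20 semitones apart.

20 semitones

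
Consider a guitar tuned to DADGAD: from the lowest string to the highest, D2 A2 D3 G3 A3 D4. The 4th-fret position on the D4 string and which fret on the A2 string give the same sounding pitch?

21

Fret 4 on D4 is MIDI 62 + 4 = 66 (F#4). On the A2 string (open MIDI 45), that pitch is 66 − 45 = fret 21.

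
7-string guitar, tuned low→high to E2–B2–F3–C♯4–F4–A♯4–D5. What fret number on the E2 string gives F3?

F3 is 13 semitones above the open E2 (E–F–F#–G–…–D#–E–F), so it sits at fret 13.

13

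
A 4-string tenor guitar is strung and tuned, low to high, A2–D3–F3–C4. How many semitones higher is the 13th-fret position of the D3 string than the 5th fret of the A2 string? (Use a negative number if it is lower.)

D3 at fret 13 → Eb4 (MIDI 63); A2 at fret 5 → D3 (MIDI 50).
63 − 50 = 13, so the two pitches are 13 semitones apart.

13 semitones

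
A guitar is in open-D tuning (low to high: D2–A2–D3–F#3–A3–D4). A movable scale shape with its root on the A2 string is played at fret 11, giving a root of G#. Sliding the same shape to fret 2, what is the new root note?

Moving from fret 11 to fret 2 shifts the root by -9 semitones.
G# down 9 semitones is B.

B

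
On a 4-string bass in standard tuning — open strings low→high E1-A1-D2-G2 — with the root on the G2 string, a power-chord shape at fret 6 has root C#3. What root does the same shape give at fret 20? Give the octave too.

D#4

Moving from fret 6 to fret 20 shifts the root by 14 semitones.
C#3 up 14 semitones is D#4.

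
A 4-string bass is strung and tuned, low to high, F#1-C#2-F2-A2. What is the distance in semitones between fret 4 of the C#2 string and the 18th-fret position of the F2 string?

18 semitones

C#2 at fret 4 → F2 (MIDI 41); F2 at fret 18 → B3 (MIDI 59).
41 − 59 = -18, so the two pitches are 18 semitones apart, with B3 the higher.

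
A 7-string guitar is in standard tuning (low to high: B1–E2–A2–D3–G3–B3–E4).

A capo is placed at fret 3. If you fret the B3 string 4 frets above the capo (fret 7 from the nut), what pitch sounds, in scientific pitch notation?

The capo raises the open B3 by 3 semitones to D4; fretting 4 more gives B3 + 3 + 4 = B3 + 7 semitones = F#4.
(Also written Gb.)

F#4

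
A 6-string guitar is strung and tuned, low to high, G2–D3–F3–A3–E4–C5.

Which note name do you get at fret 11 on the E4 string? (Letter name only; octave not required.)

The open E4 string plus 11 semitones: E–F–F#–G–…–C#–D–D#.
(Equivalently spelled E♭.)

D♯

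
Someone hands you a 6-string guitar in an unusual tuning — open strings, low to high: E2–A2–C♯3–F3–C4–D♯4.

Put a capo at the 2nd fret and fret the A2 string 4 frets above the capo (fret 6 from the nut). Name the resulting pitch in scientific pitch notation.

The capo raises the open A2 by 2 semitones to B2; fretting 4 more gives A2 + 2 + 4 = A2 + 6 semitones = D♯3.

D♯3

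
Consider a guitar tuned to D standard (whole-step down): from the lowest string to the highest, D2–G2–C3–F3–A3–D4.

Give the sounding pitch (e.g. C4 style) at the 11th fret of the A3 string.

A3 is MIDI 57. Adding 11 gives 68, which is G#4.
(Equivalently spelled Ab4.)

G#4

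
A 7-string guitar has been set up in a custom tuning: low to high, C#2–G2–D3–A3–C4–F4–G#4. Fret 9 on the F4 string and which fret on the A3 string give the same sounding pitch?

17

F4 at fret 9 is F4 + 9 semitones = D5.
The open A3 string is 8 semitones below the open F4, so the same pitch on the A3 string lies at fret 9 + 8 = 17.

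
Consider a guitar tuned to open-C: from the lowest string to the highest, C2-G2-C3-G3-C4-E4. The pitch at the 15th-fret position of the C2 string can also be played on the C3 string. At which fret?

C2 at fret 15 is C2 + 15 semitones = D#3.
The open C3 string is 12 semitones above the open C2, so the same pitch on the C3 string lies at fret 15 − 12 = 3.

3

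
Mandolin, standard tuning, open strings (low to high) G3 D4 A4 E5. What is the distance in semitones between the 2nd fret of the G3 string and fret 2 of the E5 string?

21 semitones

G3 at fret 2 → A3 (MIDI 57); E5 at fret 2 → F#5 (MIDI 78).
57 − 78 = -21, so the two pitches are 21 semitones apart, with F#5 the higher.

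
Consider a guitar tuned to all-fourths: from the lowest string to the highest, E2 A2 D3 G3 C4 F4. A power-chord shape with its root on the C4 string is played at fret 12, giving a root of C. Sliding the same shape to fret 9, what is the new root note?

Moving from fret 12 to fret 9 shifts the root by -3 semitones.
C down 3 semitones is A.

A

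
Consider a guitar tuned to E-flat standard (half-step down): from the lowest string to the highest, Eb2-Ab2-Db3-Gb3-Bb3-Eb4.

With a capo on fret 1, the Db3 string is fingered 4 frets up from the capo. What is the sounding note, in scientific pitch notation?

The capo raises the open Db3 by 1 semitone to D3; fretting 4 more gives Db3 + 1 + 4 = Db3 + 5 semitones = Gb3.

Gb3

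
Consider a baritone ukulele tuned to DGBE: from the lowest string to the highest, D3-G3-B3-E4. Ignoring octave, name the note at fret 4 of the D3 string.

D3 is MIDI 50. Adding 4 gives 54; 54 mod 12 = 6, i.e. F#.

F#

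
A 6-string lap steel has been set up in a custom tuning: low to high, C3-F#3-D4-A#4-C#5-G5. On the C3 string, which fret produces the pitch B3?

B3 is 11 semitones above the open C3 (C–C#–D–D#–…–A–A#–B), so it sits at fret 11.

11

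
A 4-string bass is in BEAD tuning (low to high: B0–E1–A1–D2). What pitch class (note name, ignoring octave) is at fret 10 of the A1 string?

Each fret is one semitone, so A1 + 10 = G.

G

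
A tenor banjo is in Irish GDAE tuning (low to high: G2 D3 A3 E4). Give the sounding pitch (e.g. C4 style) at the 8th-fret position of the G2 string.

D#3

G2 is MIDI 43. Adding 8 gives 51, which is D#3.
(Equivalently spelled Eb3.)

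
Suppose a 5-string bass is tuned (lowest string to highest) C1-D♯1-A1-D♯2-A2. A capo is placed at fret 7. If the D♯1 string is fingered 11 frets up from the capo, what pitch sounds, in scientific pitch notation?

A2

The capo raises the open D♯1 by 7 semitones to A♯1; fretting 11 more gives D♯1 + 7 + 11 = D♯1 + 18 semitones = A2.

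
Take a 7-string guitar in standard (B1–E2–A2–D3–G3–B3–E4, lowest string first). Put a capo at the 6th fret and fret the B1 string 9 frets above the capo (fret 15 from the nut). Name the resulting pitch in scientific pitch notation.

D3

The capo raises the open B1 by 6 semitones to F2; fretting 9 more gives B1 + 6 + 9 = B1 + 15 semitones = D3.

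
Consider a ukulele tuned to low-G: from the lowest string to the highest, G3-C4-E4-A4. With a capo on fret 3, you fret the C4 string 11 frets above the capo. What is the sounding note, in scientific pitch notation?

D5

The capo raises the open C4 by 3 semitones to D#4; fretting 11 more gives C4 + 3 + 11 = C4 + 14 semitones = D5.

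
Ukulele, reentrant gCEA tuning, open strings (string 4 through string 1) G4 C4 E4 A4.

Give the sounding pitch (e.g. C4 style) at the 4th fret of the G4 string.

B4

G4 is MIDI 67. Adding 4 gives 71, which is B4.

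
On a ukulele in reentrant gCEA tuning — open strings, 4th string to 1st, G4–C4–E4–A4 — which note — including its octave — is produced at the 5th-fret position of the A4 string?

D5

The open A4 string plus 5 semitones: A–A#–B–C–C#–D.
The walk passes from B into C once, so the octave number goes from 4 to 5.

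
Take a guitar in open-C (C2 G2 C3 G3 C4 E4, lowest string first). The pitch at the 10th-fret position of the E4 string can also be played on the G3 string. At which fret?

E4 at fret 10 is E4 + 10 semitones = D5.
The open G3 string is 9 semitones below the open E4, so the same pitch on the G3 string lies at fret 10 + 9 = 19.

19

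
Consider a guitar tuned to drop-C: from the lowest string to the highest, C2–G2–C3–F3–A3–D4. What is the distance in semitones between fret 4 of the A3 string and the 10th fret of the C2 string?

A3 at fret 4 → C♯4 (MIDI 61); C2 at fret 10 → A♯2 (MIDI 46).
61 − 46 = 15, so the two pitches are 15 semitones apart, with C♯4 the higher.

15 semitones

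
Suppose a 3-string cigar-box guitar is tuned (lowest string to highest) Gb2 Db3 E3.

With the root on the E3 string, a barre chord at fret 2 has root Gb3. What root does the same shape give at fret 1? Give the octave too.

Moving from fret 2 to fret 1 shifts the root by -1 semitone.
Gb3 down 1 semitone is F3.

F3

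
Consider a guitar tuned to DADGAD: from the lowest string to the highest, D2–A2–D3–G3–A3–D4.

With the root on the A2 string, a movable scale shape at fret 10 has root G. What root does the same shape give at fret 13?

Moving from fret 10 to fret 13 shifts the root by 3 semitones.
G up 3 semitones is A#.

A#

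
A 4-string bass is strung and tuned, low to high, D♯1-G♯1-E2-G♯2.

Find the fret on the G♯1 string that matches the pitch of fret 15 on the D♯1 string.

10

D♯1 at fret 15 is D♯1 + 15 semitones = F♯2.
The open G♯1 string is 5 semitones above the open D♯1, so the same pitch on the G♯1 string lies at fret 15 − 5 = 10.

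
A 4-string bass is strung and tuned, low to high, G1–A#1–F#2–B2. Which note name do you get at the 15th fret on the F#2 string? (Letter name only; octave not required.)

A

F#2 is MIDI 42. Adding 15 gives 57; 57 mod 12 = 9, i.e. A.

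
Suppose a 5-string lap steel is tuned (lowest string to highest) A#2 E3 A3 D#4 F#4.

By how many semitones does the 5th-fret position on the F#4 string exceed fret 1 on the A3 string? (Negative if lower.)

F#4 at fret 5 → B4 (MIDI 71); A3 at fret 1 → A#3 (MIDI 58).
71 − 58 = 13, so the two pitches are 13 semitones apart.

13 semitones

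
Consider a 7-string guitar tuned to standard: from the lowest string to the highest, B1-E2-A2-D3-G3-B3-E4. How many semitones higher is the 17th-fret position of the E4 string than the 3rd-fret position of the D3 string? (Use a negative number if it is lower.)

28 semitones

E4 at fret 17 → A5 (MIDI 81); D3 at fret 3 → F3 (MIDI 53).
81 − 53 = 28, so the two pitches are 28 semitones apart.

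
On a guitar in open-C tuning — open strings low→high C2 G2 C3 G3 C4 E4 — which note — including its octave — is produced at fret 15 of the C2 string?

D♯3

C2 is MIDI 36. Adding 15 gives 51, which is D♯3.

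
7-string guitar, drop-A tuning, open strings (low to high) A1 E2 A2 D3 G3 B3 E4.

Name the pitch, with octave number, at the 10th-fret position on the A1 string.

G2

A1 is MIDI 33. Adding 10 gives 43, which is G2.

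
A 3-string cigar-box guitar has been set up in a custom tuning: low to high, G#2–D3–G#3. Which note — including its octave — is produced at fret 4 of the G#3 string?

C4

The open G#3 string plus 4 semitones: G#–A–A#–B–C.
The walk passes from B into C once, so the octave number goes from 3 to 4.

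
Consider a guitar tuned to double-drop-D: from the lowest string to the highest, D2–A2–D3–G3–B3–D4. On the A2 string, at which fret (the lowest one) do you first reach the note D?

5

From A2, count semitones up the chromatic scale until reaching D: A–A#–B–C–C#–D — 5 steps.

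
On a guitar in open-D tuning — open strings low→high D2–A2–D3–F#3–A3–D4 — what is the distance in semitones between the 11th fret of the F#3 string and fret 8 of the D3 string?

7 semitones

F#3 at fret 11 → F4 (MIDI 65); D3 at fret 8 → A#3 (MIDI 58).
65 − 58 = 7, so the two pitches are 7 semitones apart, with F4 the higher.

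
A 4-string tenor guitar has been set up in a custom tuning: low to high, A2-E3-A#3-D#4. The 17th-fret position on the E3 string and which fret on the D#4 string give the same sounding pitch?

6

E3 at fret 17 is E3 + 17 semitones = A4.
The open D#4 string is 11 semitones above the open E3, so the same pitch on the D#4 string lies at fret 17 − 11 = 6.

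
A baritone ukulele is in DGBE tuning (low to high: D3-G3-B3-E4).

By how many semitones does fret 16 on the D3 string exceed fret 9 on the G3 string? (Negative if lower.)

D3 at fret 16 → F#4 (MIDI 66); G3 at fret 9 → E4 (MIDI 64).
66 − 64 = 2, so the two pitches are 2 semitones apart.

2 semitones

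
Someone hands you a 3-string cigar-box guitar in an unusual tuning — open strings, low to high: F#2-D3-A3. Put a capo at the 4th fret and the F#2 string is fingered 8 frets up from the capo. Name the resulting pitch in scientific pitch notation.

F#3

The capo raises the open F#2 by 4 semitones to A#2; fretting 8 more gives F#2 + 4 + 8 = F#2 + 12 semitones = F#3.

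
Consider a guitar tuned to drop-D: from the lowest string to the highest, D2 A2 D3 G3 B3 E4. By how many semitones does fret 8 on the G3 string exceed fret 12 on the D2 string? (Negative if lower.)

13 semitones

G3 at fret 8 → D#4 (MIDI 63); D2 at fret 12 → D3 (MIDI 50).
63 − 50 = 13, so the two pitches are 13 semitones apart.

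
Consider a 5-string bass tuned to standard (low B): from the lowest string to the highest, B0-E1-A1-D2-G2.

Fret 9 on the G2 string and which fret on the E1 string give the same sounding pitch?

Fret 9 on G2 is MIDI 43 + 9 = 52 (E3). On the E1 string (open MIDI 28), that pitch is 52 − 28 = fret 24.

24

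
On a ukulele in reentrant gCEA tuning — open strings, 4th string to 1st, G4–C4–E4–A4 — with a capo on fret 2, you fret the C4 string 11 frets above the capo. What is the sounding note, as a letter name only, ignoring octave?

C#

The capo raises the open C4 by 2 semitones to D4; fretting 11 more gives C4 + 2 + 11 = C4 + 13 semitones, landing on C#.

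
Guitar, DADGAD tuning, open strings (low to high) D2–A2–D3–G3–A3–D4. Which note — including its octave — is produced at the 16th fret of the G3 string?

Each fret is one semitone, so G3 + 16 = B4.

B4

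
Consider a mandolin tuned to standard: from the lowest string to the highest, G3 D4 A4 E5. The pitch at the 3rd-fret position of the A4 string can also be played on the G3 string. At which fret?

17

Fret 3 on A4 is MIDI 69 + 3 = 72 (C5). On the G3 string (open MIDI 55), that pitch is 72 − 55 = fret 17.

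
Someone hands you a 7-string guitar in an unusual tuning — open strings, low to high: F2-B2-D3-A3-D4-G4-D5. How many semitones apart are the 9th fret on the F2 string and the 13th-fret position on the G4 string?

30 semitones

F2 at fret 9 → D3 (MIDI 50); G4 at fret 13 → Ab5 (MIDI 80).
50 − 80 = -30, so the two pitches are 30 semitones apart, with Ab5 the higher.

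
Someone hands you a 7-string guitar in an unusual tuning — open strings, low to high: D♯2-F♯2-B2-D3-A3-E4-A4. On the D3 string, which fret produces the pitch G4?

G4 is 17 semitones above the open D3 (D–D#–E–F–…–F–F#–G), so it sits at fret 17.

17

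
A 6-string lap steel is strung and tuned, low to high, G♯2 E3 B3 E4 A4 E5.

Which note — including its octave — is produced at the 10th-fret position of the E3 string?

E3 is MIDI 52. Adding 10 gives 62, which is D4.

D4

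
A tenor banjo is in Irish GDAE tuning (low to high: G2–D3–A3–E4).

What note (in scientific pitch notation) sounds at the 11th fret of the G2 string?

G2 is MIDI 43. Adding 11 gives 54, which is F#3.

F#3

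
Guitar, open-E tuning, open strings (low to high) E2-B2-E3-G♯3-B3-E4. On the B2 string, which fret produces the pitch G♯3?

9

G♯3 is 9 semitones above the open B2 (B–C–C#–D–D#–E–F–F#–G–G#), so it sits at fret 9.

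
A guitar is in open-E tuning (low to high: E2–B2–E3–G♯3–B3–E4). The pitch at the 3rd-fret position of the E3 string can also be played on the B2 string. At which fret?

8

Fret 3 on E3 is MIDI 52 + 3 = 55 (G3). On the B2 string (open MIDI 47), that pitch is 55 − 47 = fret 8.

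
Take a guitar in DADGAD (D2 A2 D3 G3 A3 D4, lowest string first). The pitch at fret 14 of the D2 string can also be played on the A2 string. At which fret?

7

Fret 14 on D2 is MIDI 38 + 14 = 52 (E3). On the A2 string (open MIDI 45), that pitch is 52 − 45 = fret 7.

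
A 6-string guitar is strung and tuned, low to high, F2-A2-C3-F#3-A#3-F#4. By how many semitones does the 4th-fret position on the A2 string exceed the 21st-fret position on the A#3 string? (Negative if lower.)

-30 semitones

A2 at fret 4 → C#3 (MIDI 49); A#3 at fret 21 → G5 (MIDI 79).
49 − 79 = -30, so the two pitches are 30 semitones apart.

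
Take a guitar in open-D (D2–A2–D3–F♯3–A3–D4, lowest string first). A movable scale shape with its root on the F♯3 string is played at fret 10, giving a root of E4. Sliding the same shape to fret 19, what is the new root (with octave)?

Moving from fret 10 to fret 19 shifts the root by 9 semitones.
E4 up 9 semitones is C♯5.

C♯5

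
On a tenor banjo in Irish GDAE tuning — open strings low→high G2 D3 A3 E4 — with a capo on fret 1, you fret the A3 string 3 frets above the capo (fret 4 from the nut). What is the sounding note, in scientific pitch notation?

C#4

The capo raises the open A3 by 1 semitone to A#3; fretting 3 more gives A3 + 1 + 3 = A3 + 4 semitones = C#4.
(Also written Db.)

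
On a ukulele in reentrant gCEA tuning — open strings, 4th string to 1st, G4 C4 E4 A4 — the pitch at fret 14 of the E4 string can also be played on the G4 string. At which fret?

Fret 14 on E4 is MIDI 64 + 14 = 78 (F#5). On the G4 string (open MIDI 67), that pitch is 78 − 67 = fret 11.

11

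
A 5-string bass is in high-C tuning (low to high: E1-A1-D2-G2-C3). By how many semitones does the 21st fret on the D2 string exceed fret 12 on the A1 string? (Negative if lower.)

14 semitones

D2 at fret 21 → B3 (MIDI 59); A1 at fret 12 → A2 (MIDI 45).
59 − 45 = 14, so the two pitches are 14 semitones apart.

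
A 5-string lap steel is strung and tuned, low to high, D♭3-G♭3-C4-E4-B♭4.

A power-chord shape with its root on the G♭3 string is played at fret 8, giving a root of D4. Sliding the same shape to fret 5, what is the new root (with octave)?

B3

Moving from fret 8 to fret 5 shifts the root by -3 semitones.
D4 down 3 semitones is B3.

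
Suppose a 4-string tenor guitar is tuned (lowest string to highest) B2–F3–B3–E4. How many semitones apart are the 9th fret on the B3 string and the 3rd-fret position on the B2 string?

18 semitones

B3 at fret 9 → G♯4 (MIDI 68); B2 at fret 3 → D3 (MIDI 50).
68 − 50 = 18, so the two pitches are 18 semitones apart, with G♯4 the higher.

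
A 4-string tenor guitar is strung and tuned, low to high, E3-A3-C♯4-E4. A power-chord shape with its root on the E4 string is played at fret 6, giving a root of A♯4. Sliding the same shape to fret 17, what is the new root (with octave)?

Moving from fret 6 to fret 17 shifts the root by 11 semitones.
A♯4 up 11 semitones is A5.

A5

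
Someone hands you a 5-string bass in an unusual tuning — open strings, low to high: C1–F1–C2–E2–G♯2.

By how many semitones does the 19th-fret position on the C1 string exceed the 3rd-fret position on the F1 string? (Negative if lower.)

C1 at fret 19 → G2 (MIDI 43); F1 at fret 3 → G♯1 (MIDI 32).
43 − 32 = 11, so the two pitches are 11 semitones apart.

11 semitones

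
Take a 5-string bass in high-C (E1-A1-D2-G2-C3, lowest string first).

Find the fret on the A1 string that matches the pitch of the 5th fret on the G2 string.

15

Fret 5 on G2 is MIDI 43 + 5 = 48 (C3). On the A1 string (open MIDI 33), that pitch is 48 − 33 = fret 15.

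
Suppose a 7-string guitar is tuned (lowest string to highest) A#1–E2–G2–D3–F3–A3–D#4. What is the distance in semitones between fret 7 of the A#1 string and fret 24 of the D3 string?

A#1 at fret 7 → F2 (MIDI 41); D3 at fret 24 → D5 (MIDI 74).
41 − 74 = -33, so the two pitches are 33 semitones apart, with D5 the higher.

33 semitones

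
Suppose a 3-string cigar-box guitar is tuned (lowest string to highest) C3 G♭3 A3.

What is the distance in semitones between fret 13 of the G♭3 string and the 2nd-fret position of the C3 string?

G♭3 at fret 13 → G4 (MIDI 67); C3 at fret 2 → D3 (MIDI 50).
67 − 50 = 17, so the two pitches are 17 semitones apart, with G4 the higher.

17 semitones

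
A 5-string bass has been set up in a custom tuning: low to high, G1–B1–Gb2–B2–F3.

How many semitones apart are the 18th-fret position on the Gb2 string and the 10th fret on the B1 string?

Gb2 at fret 18 → C4 (MIDI 60); B1 at fret 10 → A2 (MIDI 45).
60 − 45 = 15, so the two pitches are 15 semitones apart, with C4 the higher.

15 semitones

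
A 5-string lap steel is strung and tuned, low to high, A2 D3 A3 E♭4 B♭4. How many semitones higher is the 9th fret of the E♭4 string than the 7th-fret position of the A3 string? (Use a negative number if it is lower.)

8 semitones

E♭4 at fret 9 → C5 (MIDI 72); A3 at fret 7 → E4 (MIDI 64).
72 − 64 = 8, so the two pitches are 8 semitones apart.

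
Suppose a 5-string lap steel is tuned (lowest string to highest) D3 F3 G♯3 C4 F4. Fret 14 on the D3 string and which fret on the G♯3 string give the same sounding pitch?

8

Fret 14 on D3 is MIDI 50 + 14 = 64 (E4). On the G♯3 string (open MIDI 56), that pitch is 64 − 56 = fret 8.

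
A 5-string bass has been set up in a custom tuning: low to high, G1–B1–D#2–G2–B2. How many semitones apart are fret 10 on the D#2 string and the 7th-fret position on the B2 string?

5 semitones

D#2 at fret 10 → C#3 (MIDI 49); B2 at fret 7 → F#3 (MIDI 54).
49 − 54 = -5, so the two pitches are 5 semitones apart, with F#3 the higher.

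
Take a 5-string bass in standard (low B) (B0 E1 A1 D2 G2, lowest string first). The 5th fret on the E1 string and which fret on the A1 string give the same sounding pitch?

0

E1 at fret 5 is E1 + 5 semitones = A1.
The open A1 string is 5 semitones above the open E1, so the same pitch on the A1 string lies at fret 5 − 5 = 0.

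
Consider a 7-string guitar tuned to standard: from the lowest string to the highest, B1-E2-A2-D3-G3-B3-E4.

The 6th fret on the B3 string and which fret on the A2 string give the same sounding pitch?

20

Fret 6 on B3 is MIDI 59 + 6 = 65 (F4). On the A2 string (open MIDI 45), that pitch is 65 − 45 = fret 20.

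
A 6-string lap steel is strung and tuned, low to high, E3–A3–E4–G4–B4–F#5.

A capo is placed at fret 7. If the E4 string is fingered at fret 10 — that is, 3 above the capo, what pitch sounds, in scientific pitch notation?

The capo raises the open E4 by 7 semitones to B4; fretting 3 more gives E4 + 7 + 3 = E4 + 10 semitones = D5.

D5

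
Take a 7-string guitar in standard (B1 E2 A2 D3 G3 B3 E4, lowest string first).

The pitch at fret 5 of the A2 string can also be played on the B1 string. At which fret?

15

A2 at fret 5 is A2 + 5 semitones = D3.
The open B1 string is 10 semitones below the open A2, so the same pitch on the B1 string lies at fret 5 + 10 = 15.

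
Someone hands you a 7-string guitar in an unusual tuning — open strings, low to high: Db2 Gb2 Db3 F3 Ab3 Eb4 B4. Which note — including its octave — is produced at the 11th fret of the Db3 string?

The open Db3 string plus 11 semitones: Db–D–Eb–E–…–Bb–B–C.
The walk passes from B into C once, so the octave number goes from 3 to 4.

C4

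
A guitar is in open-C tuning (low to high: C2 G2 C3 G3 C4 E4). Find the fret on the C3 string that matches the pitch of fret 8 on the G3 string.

G3 at fret 8 is G3 + 8 semitones = D#4.
The open C3 string is 7 semitones below the open G3, so the same pitch on the C3 string lies at fret 8 + 7 = 15.

15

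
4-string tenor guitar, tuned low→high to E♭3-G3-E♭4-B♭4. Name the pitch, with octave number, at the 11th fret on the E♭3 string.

Each fret is one semitone, so E♭3 + 11 = D4.

D4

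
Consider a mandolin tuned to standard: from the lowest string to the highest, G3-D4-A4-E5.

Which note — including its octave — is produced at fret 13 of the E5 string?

Each fret is one semitone, so E5 + 13 = F6.

F6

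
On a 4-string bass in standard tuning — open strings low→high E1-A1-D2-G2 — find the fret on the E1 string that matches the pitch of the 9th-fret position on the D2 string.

19

Fret 9 on D2 is MIDI 38 + 9 = 47 (B2). On the E1 string (open MIDI 28), that pitch is 47 − 28 = fret 19.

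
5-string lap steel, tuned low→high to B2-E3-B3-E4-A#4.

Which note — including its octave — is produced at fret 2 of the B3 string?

C#4

The open B3 string plus 2 semitones: B–C–C#.
The walk passes from B into C once, so the octave number goes from 3 to 4.
(Equivalently spelled Db4.)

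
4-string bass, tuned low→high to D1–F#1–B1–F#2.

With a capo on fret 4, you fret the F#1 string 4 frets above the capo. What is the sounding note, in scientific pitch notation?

D2

The capo raises the open F#1 by 4 semitones to A#1; fretting 4 more gives F#1 + 4 + 4 = F#1 + 8 semitones = D2.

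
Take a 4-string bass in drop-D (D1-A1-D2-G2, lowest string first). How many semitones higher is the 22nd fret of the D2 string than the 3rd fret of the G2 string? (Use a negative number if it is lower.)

D2 at fret 22 → C4 (MIDI 60); G2 at fret 3 → A#2 (MIDI 46).
60 − 46 = 14, so the two pitches are 14 semitones apart.

14 semitones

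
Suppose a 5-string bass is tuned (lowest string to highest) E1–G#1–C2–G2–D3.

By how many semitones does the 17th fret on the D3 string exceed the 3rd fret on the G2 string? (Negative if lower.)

D3 at fret 17 → G4 (MIDI 67); G2 at fret 3 → A#2 (MIDI 46).
67 − 46 = 21, so the two pitches are 21 semitones apart.

21 semitones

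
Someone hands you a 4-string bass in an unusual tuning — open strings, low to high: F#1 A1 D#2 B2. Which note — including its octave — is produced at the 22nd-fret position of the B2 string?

A4

B2 is MIDI 47. Adding 22 gives 69, which is A4.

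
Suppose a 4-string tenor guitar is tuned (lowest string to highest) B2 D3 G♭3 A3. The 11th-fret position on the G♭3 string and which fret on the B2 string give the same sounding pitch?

18

G♭3 at fret 11 is G♭3 + 11 semitones = F4.
The open B2 string is 7 semitones below the open G♭3, so the same pitch on the B2 string lies at fret 11 + 7 = 18.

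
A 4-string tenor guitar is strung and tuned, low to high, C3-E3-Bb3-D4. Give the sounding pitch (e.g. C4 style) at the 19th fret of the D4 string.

D4 is MIDI 62. Adding 19 gives 81, which is A5.

A5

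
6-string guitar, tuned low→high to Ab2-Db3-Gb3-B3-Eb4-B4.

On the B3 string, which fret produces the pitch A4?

10

A4 is 10 semitones above the open B3 (B–C–Db–D–…–G–Ab–A), so it sits at fret 10.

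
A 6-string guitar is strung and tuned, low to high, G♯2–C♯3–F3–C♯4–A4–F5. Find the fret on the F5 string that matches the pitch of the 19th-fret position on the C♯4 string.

3

Fret 19 on C♯4 is MIDI 61 + 19 = 80 (G♯5). On the F5 string (open MIDI 77), that pitch is 80 − 77 = fret 3.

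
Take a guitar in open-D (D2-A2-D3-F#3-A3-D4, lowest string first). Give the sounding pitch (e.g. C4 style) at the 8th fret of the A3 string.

The open A3 string plus 8 semitones: A–A#–B–C–C#–D–D#–E–F.
The walk passes from B into C once, so the octave number goes from 3 to 4.

F4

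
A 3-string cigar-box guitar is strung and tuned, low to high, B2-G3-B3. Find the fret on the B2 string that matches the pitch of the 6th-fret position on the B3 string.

B3 at fret 6 is B3 + 6 semitones = F4.
The open B2 string is 12 semitones below the open B3, so the same pitch on the B2 string lies at fret 6 + 12 = 18.

18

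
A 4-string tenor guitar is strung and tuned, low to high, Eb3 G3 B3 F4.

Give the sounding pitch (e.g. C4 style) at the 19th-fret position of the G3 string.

D5

G3 is MIDI 55. Adding 19 gives 74, which is D5.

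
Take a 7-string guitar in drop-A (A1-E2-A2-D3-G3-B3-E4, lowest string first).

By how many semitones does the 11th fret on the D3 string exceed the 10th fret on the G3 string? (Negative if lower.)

-4 semitones

D3 at fret 11 → C#4 (MIDI 61); G3 at fret 10 → F4 (MIDI 65).
61 − 65 = -4, so the two pitches are 4 semitones apart.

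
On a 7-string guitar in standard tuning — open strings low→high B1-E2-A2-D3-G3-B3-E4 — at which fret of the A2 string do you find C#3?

4

C#3 is 4 semitones above the open A2 (A–A#–B–C–C#), so it sits at fret 4.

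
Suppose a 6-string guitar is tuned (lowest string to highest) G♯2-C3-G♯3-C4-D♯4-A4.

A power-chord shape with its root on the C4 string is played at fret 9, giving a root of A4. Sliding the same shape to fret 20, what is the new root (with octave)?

G♯5

Moving from fret 9 to fret 20 shifts the root by 11 semitones.
A4 up 11 semitones is G♯5.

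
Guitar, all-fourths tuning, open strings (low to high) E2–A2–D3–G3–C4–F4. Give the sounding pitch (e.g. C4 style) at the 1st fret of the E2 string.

F2

Each fret is one semitone, so E2 + 1 = F2.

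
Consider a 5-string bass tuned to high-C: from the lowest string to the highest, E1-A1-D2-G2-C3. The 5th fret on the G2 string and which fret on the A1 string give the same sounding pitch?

Fret 5 on G2 is MIDI 43 + 5 = 48 (C3). On the A1 string (open MIDI 33), that pitch is 48 − 33 = fret 15.

15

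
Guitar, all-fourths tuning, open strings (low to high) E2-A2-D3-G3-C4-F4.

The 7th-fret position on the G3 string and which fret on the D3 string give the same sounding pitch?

12

G3 at fret 7 is G3 + 7 semitones = D4.
The open D3 string is 5 semitones below the open G3, so the same pitch on the D3 string lies at fret 7 + 5 = 12.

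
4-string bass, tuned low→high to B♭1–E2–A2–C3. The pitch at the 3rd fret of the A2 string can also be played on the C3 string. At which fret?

A2 at fret 3 is A2 + 3 semitones = C3.
The open C3 string is 3 semitones above the open A2, so the same pitch on the C3 string lies at fret 3 − 3 = 0.

0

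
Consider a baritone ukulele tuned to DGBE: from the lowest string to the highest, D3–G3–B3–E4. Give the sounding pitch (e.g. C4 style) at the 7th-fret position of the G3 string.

G3 is MIDI 55. Adding 7 gives 62, which is D4.

D4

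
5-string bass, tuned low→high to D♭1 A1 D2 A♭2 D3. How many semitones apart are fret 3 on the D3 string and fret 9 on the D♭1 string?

D3 at fret 3 → F3 (MIDI 53); D♭1 at fret 9 → B♭1 (MIDI 34).
53 − 34 = 19, so the two pitches are 19 semitones apart, with F3 the higher.

19 semitones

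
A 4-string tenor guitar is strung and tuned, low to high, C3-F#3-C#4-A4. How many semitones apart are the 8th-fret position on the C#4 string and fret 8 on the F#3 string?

7 semitones

C#4 at fret 8 → A4 (MIDI 69); F#3 at fret 8 → D4 (MIDI 62).
69 − 62 = 7, so the two pitches are 7 semitones apart, with A4 the higher.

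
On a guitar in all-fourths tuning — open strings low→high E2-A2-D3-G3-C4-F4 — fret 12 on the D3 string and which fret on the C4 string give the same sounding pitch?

2

D3 at fret 12 is D3 + 12 semitones = D4.
The open C4 string is 10 semitones above the open D3, so the same pitch on the C4 string lies at fret 12 − 10 = 2.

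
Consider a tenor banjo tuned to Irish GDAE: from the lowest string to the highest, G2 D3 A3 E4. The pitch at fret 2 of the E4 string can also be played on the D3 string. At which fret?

E4 at fret 2 is E4 + 2 semitones = F#4.
The open D3 string is 14 semitones below the open E4, so the same pitch on the D3 string lies at fret 2 + 14 = 16.

16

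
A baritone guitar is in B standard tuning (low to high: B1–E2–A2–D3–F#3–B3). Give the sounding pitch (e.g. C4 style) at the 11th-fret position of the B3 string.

The open B3 string plus 11 semitones: B–C–C#–D–…–G#–A–A#.
The walk passes from B into C once, so the octave number goes from 3 to 4.
(Equivalently spelled Bb4.)

A#4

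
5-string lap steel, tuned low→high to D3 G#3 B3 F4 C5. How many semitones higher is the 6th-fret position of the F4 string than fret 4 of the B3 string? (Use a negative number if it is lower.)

8 semitones

F4 at fret 6 → B4 (MIDI 71); B3 at fret 4 → D#4 (MIDI 63).
71 − 63 = 8, so the two pitches are 8 semitones apart.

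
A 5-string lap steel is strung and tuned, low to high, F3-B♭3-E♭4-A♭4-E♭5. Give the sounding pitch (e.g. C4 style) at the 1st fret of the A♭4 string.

A4

The open A♭4 string plus 1 semitone: Ab–A.
No B→C boundary is crossed, so the octave stays at 4.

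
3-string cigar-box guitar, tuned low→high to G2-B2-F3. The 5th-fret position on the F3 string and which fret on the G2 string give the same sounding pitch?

15

Fret 5 on F3 is MIDI 53 + 5 = 58 (A#3). On the G2 string (open MIDI 43), that pitch is 58 − 43 = fret 15.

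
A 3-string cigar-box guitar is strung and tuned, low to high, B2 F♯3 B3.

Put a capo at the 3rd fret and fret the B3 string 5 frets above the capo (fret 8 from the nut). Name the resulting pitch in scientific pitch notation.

G4

The capo raises the open B3 by 3 semitones to D4; fretting 5 more gives B3 + 3 + 5 = B3 + 8 semitones = G4.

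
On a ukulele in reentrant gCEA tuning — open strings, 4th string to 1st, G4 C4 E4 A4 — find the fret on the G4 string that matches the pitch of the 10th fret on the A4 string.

A4 at fret 10 is A4 + 10 semitones = G5.
The open G4 string is 2 semitones below the open A4, so the same pitch on the G4 string lies at fret 10 + 2 = 12.

12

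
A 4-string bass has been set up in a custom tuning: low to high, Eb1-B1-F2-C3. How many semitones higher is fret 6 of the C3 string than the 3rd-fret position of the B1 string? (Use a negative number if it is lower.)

16 semitones

C3 at fret 6 → Gb3 (MIDI 54); B1 at fret 3 → D2 (MIDI 38).
54 − 38 = 16, so the two pitches are 16 semitones apart.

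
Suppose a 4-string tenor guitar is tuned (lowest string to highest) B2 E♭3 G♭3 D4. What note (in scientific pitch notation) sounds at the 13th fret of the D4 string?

D4 is MIDI 62. Adding 13 gives 75, which is E♭5.

E♭5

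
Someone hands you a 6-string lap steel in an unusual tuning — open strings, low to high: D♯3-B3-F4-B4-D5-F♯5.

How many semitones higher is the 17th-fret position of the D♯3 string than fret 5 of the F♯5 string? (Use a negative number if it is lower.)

D♯3 at fret 17 → G♯4 (MIDI 68); F♯5 at fret 5 → B5 (MIDI 83).
68 − 83 = -15, so the two pitches are 15 semitones apart.

-15 semitones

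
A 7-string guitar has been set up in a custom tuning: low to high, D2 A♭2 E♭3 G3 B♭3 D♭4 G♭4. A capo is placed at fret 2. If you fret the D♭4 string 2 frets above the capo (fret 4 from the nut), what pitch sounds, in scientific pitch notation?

The capo raises the open D♭4 by 2 semitones to E♭4; fretting 2 more gives D♭4 + 2 + 2 = D♭4 + 4 semitones = F4.

F4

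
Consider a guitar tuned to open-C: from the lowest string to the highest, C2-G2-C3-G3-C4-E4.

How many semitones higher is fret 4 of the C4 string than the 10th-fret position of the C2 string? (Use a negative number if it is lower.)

18 semitones

C4 at fret 4 → E4 (MIDI 64); C2 at fret 10 → A#2 (MIDI 46).
64 − 46 = 18, so the two pitches are 18 semitones apart.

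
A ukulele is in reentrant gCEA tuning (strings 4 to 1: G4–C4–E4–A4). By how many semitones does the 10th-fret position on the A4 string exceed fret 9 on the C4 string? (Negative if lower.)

10 semitones

A4 at fret 10 → G5 (MIDI 79); C4 at fret 9 → A4 (MIDI 69).
79 − 69 = 10, so the two pitches are 10 semitones apart.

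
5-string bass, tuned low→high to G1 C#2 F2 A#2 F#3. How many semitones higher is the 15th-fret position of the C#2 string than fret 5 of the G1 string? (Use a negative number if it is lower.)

C#2 at fret 15 → E3 (MIDI 52); G1 at fret 5 → C2 (MIDI 36).
52 − 36 = 16, so the two pitches are 16 semitones apart.

16 semitones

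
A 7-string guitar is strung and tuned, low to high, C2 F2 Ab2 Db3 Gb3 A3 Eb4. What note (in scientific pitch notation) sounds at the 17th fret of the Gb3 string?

Gb3 is MIDI 54. Adding 17 gives 71, which is B4.

B4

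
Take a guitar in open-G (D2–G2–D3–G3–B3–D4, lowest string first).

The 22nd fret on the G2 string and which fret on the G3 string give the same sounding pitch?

G2 at fret 22 is G2 + 22 semitones = F4.
The open G3 string is 12 semitones above the open G2, so the same pitch on the G3 string lies at fret 22 − 12 = 10.

10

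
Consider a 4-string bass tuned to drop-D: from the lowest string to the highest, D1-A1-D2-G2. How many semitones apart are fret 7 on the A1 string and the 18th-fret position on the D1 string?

4 semitones

A1 at fret 7 → E2 (MIDI 40); D1 at fret 18 → G#2 (MIDI 44).
40 − 44 = -4, so the two pitches are 4 semitones apart, with G#2 the higher.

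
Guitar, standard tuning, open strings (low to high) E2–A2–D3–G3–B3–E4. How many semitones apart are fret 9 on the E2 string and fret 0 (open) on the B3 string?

10 semitones

E2 at fret 9 → C#3 (MIDI 49); B3 at fret 0 → B3 (MIDI 59).
49 − 59 = -10, so the two pitches are 10 semitones apart, with B3 the higher.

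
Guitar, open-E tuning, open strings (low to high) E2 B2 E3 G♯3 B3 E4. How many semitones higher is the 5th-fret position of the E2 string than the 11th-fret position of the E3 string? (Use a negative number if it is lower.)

-18 semitones

E2 at fret 5 → A2 (MIDI 45); E3 at fret 11 → D♯4 (MIDI 63).
45 − 63 = -18, so the two pitches are 18 semitones apart.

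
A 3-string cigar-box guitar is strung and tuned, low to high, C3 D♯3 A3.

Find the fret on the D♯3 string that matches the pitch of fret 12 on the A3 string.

18

A3 at fret 12 is A3 + 12 semitones = A4.
The open D♯3 string is 6 semitones below the open A3, so the same pitch on the D♯3 string lies at fret 12 + 6 = 18.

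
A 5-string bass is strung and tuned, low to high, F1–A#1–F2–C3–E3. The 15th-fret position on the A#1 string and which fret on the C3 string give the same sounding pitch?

1

A#1 at fret 15 is A#1 + 15 semitones = C#3.
The open C3 string is 14 semitones above the open A#1, so the same pitch on the C3 string lies at fret 15 − 14 = 1.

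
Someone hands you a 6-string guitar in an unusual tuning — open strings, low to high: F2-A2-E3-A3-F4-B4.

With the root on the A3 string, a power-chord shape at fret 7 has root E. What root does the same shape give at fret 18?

Moving from fret 7 to fret 18 shifts the root by 11 semitones.
E up 11 semitones is D♯.

D♯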